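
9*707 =6363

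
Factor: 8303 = 19^2 * 23^1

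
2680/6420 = 134/321 = 0.42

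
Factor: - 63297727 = - 41^1*373^1*4139^1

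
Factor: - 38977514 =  - 2^1 * 19488757^1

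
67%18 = 13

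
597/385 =597/385 =1.55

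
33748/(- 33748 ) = - 1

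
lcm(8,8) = 8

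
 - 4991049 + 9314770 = 4323721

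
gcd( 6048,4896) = 288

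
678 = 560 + 118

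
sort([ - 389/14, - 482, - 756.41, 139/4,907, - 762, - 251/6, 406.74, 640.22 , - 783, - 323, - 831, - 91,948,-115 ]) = [ - 831, - 783, - 762, - 756.41, - 482, - 323, - 115, - 91, - 251/6, - 389/14, 139/4, 406.74, 640.22,907, 948]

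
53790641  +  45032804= 98823445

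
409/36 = 409/36 = 11.36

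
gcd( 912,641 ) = 1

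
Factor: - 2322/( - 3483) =2/3 = 2^1*3^( - 1)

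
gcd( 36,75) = 3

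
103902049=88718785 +15183264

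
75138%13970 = 5288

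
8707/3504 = 2+1699/3504 = 2.48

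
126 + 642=768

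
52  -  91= - 39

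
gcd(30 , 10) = 10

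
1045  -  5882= - 4837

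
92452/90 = 1027 + 11/45 = 1027.24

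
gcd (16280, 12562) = 22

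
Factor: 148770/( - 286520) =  - 27/52  =  - 2^( - 2)*3^3*13^(  -  1)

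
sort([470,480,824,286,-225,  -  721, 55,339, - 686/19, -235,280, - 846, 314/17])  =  [-846, -721,-235,-225, - 686/19,314/17,55,280,286 , 339 , 470,480, 824]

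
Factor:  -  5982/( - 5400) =2^( - 2)*3^( - 2)*5^(-2 )*997^1 =997/900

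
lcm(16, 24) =48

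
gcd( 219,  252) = 3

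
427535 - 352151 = 75384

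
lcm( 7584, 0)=0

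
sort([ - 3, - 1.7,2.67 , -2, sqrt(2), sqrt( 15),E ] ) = [ - 3, - 2,  -  1.7,  sqrt(2 ), 2.67, E,sqrt(15) ] 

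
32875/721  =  45 + 430/721  =  45.60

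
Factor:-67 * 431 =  - 67^1*431^1=   - 28877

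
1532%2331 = 1532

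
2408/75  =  32  +  8/75 = 32.11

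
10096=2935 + 7161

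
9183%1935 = 1443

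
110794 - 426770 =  - 315976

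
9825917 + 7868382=17694299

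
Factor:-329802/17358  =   - 19 = - 19^1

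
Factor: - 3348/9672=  - 9/26 = -2^( - 1 )*3^2*13^(-1)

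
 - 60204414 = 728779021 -788983435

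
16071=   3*5357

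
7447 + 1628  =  9075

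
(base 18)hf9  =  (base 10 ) 5787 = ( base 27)7p9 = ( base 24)A13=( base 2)1011010011011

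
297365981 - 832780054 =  - 535414073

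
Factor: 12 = 2^2*3^1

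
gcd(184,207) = 23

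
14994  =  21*714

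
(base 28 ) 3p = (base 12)91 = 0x6D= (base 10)109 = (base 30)3J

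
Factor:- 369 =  - 3^2*41^1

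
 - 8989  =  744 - 9733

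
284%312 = 284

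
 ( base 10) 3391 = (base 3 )11122121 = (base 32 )39V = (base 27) 4hg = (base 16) d3f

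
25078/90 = 278 + 29/45=278.64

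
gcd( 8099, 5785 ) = 1157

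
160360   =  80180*2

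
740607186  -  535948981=204658205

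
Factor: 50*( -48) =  - 2^5*3^1*5^2 = - 2400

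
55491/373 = 148+287/373 = 148.77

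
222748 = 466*478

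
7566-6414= 1152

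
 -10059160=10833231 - 20892391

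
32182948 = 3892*8269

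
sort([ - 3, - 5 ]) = [-5, - 3 ] 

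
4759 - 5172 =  - 413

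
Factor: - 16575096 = -2^3*3^1  *690629^1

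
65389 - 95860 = - 30471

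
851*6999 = 5956149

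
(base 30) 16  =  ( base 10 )36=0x24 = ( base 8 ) 44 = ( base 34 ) 12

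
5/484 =5/484 = 0.01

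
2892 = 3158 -266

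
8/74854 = 4/37427= 0.00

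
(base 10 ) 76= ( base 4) 1030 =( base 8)114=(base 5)301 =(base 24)34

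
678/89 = 7+55/89 = 7.62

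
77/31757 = 7/2887 = 0.00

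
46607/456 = 2453/24 = 102.21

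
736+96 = 832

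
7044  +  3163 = 10207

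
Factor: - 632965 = - 5^1*71^1 * 1783^1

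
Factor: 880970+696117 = 23^1*191^1*359^1 = 1577087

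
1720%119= 54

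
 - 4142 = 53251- 57393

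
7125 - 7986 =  -861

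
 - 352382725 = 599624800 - 952007525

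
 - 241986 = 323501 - 565487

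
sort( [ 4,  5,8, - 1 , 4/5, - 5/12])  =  [ - 1,  -  5/12, 4/5, 4, 5 , 8 ]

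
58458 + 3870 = 62328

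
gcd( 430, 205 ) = 5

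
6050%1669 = 1043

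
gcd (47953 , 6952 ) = 79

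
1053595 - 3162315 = - 2108720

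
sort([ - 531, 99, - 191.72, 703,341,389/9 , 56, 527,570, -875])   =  [-875,-531, - 191.72,  389/9, 56,99, 341, 527,570, 703]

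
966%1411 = 966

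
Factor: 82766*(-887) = - 73413442 = - 2^1*29^1*887^1 *1427^1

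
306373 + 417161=723534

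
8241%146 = 65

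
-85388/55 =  - 85388/55 =- 1552.51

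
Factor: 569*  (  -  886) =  - 2^1 * 443^1*569^1=   -504134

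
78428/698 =112 + 126/349= 112.36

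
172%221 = 172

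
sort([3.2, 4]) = [3.2, 4 ] 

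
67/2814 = 1/42 = 0.02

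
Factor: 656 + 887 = 1543^1= 1543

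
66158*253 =16737974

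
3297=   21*157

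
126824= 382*332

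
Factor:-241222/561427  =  -2^1*29^1*509^( - 1 )*1103^(- 1 )*4159^1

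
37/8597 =37/8597 = 0.00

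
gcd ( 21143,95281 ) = 1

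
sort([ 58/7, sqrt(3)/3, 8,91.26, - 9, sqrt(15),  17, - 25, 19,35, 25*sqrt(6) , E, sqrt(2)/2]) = [-25,  -  9,sqrt(3)/3, sqrt(2)/2, E,sqrt(15 ), 8,58/7, 17, 19, 35 , 25 * sqrt( 6 ),91.26]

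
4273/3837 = 4273/3837 = 1.11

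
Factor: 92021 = 17^1*5413^1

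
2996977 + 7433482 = 10430459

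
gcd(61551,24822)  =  63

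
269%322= 269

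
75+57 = 132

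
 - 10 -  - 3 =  - 7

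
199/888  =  199/888 = 0.22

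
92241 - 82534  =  9707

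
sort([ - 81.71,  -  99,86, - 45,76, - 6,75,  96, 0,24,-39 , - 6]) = [ - 99 ,-81.71, - 45, - 39,-6,  -  6, 0,  24,75,76 , 86,96]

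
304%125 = 54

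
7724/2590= 2 + 1272/1295 = 2.98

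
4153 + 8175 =12328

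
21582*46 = 992772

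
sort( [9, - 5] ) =[-5, 9]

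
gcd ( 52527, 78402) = 3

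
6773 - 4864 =1909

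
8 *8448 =67584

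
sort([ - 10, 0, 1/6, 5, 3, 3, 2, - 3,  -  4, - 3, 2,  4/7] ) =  [ - 10, - 4, - 3,-3,0,  1/6,4/7, 2  ,  2, 3, 3,5 ]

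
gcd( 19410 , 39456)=6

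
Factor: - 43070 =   -  2^1 * 5^1*59^1*73^1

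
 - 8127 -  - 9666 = 1539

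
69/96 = 23/32 = 0.72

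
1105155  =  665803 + 439352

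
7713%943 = 169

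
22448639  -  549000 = 21899639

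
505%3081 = 505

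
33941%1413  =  29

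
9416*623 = 5866168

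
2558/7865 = 2558/7865 =0.33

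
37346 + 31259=68605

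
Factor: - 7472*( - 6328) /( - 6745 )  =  -2^7*5^( - 1)*7^1*19^( - 1 )*71^( - 1)*113^1* 467^1 = -  47282816/6745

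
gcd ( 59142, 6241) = 1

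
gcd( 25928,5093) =463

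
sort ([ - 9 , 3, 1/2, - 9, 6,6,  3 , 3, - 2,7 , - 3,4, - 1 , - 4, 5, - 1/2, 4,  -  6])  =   [ - 9,-9, - 6 ,- 4 , - 3, - 2, - 1 ,  -  1/2, 1/2, 3,3, 3 , 4,4  ,  5,6,6,7]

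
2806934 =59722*47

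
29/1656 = 29/1656 = 0.02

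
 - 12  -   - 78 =66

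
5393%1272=305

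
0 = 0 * 361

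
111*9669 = 1073259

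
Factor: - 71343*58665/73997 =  - 3^3*5^1 * 7^( - 1)*11^( - 1)*31^( - 2 )*3911^1*7927^1 = -4185337095/73997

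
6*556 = 3336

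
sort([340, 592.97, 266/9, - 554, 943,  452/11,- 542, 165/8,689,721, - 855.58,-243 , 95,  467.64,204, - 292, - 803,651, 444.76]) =[  -  855.58, - 803, - 554, - 542, - 292 , - 243,165/8,266/9,452/11,95, 204, 340,444.76, 467.64, 592.97, 651, 689, 721, 943 ]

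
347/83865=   347/83865= 0.00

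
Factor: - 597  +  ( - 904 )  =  -1501 = -  19^1*79^1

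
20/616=5/154 =0.03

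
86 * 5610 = 482460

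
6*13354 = 80124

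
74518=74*1007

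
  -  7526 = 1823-9349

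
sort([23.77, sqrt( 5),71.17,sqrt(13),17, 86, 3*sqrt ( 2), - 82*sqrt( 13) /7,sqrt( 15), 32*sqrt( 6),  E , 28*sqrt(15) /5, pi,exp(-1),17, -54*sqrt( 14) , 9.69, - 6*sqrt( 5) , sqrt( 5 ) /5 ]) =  [ - 54*sqrt(14), - 82*sqrt( 13)/7,  -  6*sqrt(5),exp(  -  1), sqrt(5) /5,sqrt( 5) , E,pi, sqrt ( 13),sqrt(15), 3*sqrt( 2 ),  9.69,17,17,28*sqrt(15 )/5, 23.77,  71.17, 32*sqrt( 6), 86] 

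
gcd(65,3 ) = 1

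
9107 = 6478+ 2629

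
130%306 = 130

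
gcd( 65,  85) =5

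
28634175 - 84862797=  - 56228622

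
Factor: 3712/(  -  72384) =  - 2/39 = - 2^1* 3^( - 1) * 13^( - 1) 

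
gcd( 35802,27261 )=117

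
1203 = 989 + 214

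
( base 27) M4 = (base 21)17A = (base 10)598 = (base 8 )1126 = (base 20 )19i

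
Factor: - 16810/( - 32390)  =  41/79 =41^1 *79^( - 1)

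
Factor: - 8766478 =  - 2^1*7^1*626177^1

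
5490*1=5490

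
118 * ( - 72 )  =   - 8496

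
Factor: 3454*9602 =2^2*11^1*157^1*4801^1 = 33165308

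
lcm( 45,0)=0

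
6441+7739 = 14180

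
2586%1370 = 1216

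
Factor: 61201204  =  2^2 *19^1*805279^1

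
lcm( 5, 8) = 40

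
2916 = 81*36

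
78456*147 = 11533032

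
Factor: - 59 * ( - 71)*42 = 175938  =  2^1*3^1 * 7^1* 59^1*71^1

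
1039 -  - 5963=7002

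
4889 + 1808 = 6697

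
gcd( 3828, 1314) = 6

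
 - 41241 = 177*( - 233)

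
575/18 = 31 + 17/18 = 31.94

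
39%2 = 1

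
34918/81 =34918/81 =431.09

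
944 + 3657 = 4601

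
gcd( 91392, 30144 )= 192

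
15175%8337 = 6838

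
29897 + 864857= 894754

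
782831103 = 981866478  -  199035375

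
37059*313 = 11599467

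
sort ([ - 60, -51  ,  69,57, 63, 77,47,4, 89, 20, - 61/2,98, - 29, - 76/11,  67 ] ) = [ - 60, - 51, - 61/2,  -  29, - 76/11, 4,20,47, 57,63, 67, 69,77, 89,98 ]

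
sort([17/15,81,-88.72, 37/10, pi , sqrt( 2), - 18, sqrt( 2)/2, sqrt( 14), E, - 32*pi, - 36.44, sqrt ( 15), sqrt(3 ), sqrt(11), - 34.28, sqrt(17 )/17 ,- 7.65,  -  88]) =[ - 32 * pi,-88.72,- 88,-36.44, - 34.28,-18,-7.65, sqrt( 17)/17,sqrt( 2)/2, 17/15, sqrt( 2), sqrt ( 3), E, pi, sqrt( 11 ),37/10, sqrt(14),sqrt ( 15),  81 ]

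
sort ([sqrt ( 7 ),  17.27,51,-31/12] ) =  [ - 31/12,sqrt (7),17.27, 51 ]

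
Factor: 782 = 2^1*17^1*23^1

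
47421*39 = 1849419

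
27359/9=3039 + 8/9 =3039.89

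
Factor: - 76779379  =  -76779379^1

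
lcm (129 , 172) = 516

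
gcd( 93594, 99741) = 3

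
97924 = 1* 97924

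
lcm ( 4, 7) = 28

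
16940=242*70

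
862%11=4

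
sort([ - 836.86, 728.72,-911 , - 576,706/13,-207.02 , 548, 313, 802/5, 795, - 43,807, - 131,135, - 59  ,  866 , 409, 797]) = [ - 911, - 836.86,-576 , - 207.02 ,  -  131, - 59, - 43, 706/13,135,802/5 , 313,409,548,728.72, 795,797, 807,866]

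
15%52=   15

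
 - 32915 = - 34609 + 1694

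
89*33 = 2937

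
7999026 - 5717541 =2281485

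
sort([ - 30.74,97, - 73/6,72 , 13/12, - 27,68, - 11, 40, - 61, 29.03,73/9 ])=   [-61, - 30.74, - 27, - 73/6, - 11,13/12,73/9,29.03, 40,68,72,97] 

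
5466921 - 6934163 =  - 1467242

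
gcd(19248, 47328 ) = 48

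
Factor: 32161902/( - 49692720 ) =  - 2^(-3)  *  5^( - 1)*7^(-1)*11^ ( - 1 )*73^1 * 97^1*757^1 *2689^( - 1)  =  -5360317/8282120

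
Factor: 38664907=38664907^1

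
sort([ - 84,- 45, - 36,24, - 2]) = [ - 84, - 45, - 36, - 2, 24 ] 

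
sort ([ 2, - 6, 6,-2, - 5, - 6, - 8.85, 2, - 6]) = [-8.85, - 6,-6 , - 6, - 5,-2, 2, 2, 6]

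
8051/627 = 12 + 527/627 = 12.84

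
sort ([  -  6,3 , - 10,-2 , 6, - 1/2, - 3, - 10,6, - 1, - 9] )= [-10, - 10, - 9, - 6, - 3,  -  2, - 1, - 1/2, 3,6, 6]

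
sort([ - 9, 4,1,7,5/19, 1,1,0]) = [ - 9,0,5/19, 1,1, 1,4,7] 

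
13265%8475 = 4790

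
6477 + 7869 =14346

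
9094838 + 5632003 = 14726841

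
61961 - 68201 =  - 6240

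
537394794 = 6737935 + 530656859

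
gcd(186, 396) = 6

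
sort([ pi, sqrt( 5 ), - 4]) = [ - 4, sqrt( 5), pi ] 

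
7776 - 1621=6155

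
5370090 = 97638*55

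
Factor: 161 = 7^1 * 23^1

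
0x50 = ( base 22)3E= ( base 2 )1010000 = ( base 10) 80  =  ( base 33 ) 2e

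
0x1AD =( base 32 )DD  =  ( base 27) FO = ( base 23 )if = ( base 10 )429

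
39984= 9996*4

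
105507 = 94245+11262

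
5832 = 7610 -1778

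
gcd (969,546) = 3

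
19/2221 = 19/2221 = 0.01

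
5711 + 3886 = 9597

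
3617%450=17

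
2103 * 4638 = 9753714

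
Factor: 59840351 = 59840351^1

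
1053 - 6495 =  - 5442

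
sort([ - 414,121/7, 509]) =[ - 414 , 121/7,509]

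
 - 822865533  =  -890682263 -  - 67816730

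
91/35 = 13/5 = 2.60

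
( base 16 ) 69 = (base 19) 5a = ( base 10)105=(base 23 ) 4d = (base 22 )4h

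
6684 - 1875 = 4809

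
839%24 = 23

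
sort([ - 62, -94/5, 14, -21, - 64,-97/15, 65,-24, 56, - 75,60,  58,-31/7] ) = [ - 75, -64,-62,-24, - 21  ,  -  94/5, - 97/15 , - 31/7, 14,56, 58,60, 65 ]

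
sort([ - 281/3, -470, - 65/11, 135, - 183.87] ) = [ - 470, - 183.87, - 281/3, - 65/11, 135 ] 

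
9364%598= 394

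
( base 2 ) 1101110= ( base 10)110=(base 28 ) 3Q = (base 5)420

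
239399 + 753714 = 993113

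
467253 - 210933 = 256320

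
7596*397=3015612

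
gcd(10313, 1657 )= 1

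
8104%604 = 252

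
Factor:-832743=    - 3^2*67^1*1381^1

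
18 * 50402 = 907236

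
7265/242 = 30 + 5/242 = 30.02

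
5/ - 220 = -1+ 43/44  =  - 0.02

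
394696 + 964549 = 1359245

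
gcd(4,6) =2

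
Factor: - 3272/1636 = -2 = - 2^1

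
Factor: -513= - 3^3 * 19^1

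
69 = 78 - 9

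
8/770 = 4/385  =  0.01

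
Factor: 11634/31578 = 7^1*19^(-1)= 7/19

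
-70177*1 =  - 70177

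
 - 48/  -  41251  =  48/41251 = 0.00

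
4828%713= 550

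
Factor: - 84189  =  -3^1 * 7^1*19^1*211^1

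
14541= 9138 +5403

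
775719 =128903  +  646816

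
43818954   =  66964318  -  23145364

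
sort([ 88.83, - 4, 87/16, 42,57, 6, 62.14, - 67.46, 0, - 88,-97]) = [ - 97, - 88, - 67.46, - 4, 0, 87/16,6, 42, 57,62.14, 88.83] 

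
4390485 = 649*6765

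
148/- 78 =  - 74/39 = -1.90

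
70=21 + 49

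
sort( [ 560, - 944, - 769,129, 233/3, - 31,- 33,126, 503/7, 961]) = [-944, - 769,- 33,-31,  503/7, 233/3, 126, 129 , 560, 961 ]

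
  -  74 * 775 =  - 57350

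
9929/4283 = 9929/4283 = 2.32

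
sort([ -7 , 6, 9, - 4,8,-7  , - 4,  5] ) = [-7, - 7, - 4,-4,5,  6,8, 9] 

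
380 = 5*76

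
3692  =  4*923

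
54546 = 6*9091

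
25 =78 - 53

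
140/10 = 14 = 14.00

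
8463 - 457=8006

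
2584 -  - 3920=6504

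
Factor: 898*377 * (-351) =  - 118829646 = - 2^1*3^3*13^2 * 29^1*449^1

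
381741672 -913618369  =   -531876697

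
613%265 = 83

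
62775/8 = 62775/8  =  7846.88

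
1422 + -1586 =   -  164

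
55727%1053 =971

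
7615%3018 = 1579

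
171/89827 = 171/89827 = 0.00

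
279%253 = 26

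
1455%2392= 1455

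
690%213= 51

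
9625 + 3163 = 12788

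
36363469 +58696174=95059643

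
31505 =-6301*(-5)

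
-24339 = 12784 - 37123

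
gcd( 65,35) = 5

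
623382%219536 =184310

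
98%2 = 0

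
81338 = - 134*(  -  607 )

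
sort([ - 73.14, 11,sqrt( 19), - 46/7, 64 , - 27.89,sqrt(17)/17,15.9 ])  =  [ - 73.14,-27.89, - 46/7, sqrt (17)/17,sqrt( 19), 11, 15.9,  64] 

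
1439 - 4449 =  - 3010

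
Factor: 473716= 2^2*118429^1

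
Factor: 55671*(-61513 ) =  - 3424490223 = - 3^1*7^1*11^1*137^1*241^1*449^1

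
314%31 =4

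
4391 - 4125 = 266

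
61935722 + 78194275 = 140129997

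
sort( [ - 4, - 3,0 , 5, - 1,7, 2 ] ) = [-4, - 3, - 1,0,2,5,7 ]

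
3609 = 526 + 3083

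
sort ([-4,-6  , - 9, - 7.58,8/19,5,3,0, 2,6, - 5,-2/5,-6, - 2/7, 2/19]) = [ - 9,-7.58,-6,- 6, - 5,-4,  -  2/5, - 2/7,  0, 2/19,8/19, 2,3,5, 6]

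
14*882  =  12348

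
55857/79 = 55857/79 =707.05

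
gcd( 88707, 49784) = 1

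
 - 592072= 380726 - 972798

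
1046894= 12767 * 82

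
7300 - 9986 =-2686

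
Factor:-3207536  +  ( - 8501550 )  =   - 11709086 = -  2^1 * 5854543^1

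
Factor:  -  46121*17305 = - 798123905 =- 5^1*17^1*2713^1*3461^1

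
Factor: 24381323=1889^1*12907^1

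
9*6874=61866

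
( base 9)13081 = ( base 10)8821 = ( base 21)k01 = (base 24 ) F7D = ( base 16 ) 2275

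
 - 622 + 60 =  - 562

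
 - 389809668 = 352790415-742600083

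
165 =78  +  87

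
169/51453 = 169/51453 = 0.00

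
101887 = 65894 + 35993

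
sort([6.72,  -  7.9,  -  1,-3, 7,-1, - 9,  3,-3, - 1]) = [  -  9, - 7.9, - 3,  -  3, - 1, - 1, - 1,3,6.72,7] 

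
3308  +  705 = 4013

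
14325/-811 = -18 + 273/811 = -  17.66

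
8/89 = 8/89 = 0.09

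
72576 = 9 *8064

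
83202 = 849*98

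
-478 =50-528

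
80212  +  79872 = 160084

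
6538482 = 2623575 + 3914907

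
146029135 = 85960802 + 60068333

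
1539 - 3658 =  - 2119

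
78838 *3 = 236514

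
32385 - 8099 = 24286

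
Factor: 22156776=2^3*3^2 * 307733^1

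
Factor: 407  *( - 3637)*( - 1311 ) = 3^1*11^1*19^1*23^1*37^1*3637^1=1940619549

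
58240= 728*80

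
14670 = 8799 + 5871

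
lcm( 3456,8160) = 293760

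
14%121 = 14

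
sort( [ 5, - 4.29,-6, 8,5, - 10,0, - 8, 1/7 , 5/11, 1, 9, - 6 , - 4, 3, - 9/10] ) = [- 10, - 8 , - 6, -6,  -  4.29, - 4,-9/10, 0, 1/7, 5/11,1, 3, 5 , 5, 8,  9 ]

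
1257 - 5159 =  - 3902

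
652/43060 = 163/10765 = 0.02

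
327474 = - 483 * (-678 )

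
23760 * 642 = 15253920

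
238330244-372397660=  - 134067416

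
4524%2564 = 1960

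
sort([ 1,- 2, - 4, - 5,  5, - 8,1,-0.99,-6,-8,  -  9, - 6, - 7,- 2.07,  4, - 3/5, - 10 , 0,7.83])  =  [ - 10, - 9, - 8, - 8, - 7, - 6, - 6, - 5,-4, - 2.07 , - 2, - 0.99, - 3/5,0,1, 1,4, 5, 7.83]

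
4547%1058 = 315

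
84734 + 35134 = 119868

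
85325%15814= 6255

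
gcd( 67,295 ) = 1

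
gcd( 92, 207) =23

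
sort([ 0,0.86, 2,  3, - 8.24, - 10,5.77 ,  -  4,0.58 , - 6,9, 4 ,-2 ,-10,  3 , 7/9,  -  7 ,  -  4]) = [-10, - 10, - 8.24, - 7, - 6,- 4, - 4,-2 , 0,0.58,7/9, 0.86,2,3,3 , 4 , 5.77, 9]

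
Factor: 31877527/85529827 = 11^1*79^1*36683^1*85529827^(-1)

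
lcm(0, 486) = 0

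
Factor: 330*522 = 2^2*3^3 *5^1*11^1*29^1=   172260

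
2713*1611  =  4370643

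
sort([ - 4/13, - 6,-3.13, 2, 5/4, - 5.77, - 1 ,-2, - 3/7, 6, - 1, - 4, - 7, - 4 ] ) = [-7, - 6, - 5.77, - 4, - 4, - 3.13, - 2, - 1, - 1, - 3/7 ,-4/13, 5/4, 2,  6]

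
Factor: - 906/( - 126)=3^ (-1)*7^( - 1)* 151^1=   151/21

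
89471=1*89471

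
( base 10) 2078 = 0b100000011110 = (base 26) 31O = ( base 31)251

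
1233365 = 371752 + 861613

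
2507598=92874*27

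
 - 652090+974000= 321910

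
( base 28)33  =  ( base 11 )7A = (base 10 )87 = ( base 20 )47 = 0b1010111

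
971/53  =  971/53=18.32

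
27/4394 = 27/4394 = 0.01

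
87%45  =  42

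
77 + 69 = 146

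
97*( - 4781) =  - 463757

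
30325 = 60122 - 29797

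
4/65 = 4/65 = 0.06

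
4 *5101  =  20404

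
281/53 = 5+16/53 = 5.30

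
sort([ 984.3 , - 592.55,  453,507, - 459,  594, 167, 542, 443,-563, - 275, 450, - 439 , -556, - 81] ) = [ - 592.55, - 563, - 556, - 459,- 439, - 275,-81,167, 443, 450,453,507, 542,  594, 984.3]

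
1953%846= 261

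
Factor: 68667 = 3^1*47^1*487^1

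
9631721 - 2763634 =6868087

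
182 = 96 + 86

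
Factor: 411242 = 2^1*13^1*15817^1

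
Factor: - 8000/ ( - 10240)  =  25/32=2^(  -  5) * 5^2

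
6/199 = 6/199 = 0.03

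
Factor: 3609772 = 2^2 *19^1 * 47497^1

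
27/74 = 27/74 = 0.36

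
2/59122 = 1/29561 = 0.00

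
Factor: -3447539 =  - 23^1*149893^1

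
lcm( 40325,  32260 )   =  161300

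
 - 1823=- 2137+314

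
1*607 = 607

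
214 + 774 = 988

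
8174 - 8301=-127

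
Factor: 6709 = 6709^1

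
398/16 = 24  +  7/8 =24.88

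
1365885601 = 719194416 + 646691185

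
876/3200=219/800 = 0.27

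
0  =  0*51389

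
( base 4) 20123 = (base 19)197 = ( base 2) 1000011011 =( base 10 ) 539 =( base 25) le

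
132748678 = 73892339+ 58856339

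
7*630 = 4410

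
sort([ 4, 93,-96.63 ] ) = [-96.63,4,93]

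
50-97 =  - 47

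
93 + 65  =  158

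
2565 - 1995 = 570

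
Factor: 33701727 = 3^1*397^1*28297^1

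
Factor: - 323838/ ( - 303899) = 2^1*3^4*23^( - 1)*73^( -1)*181^( - 1)*1999^1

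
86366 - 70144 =16222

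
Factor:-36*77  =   - 2772 = - 2^2*3^2*7^1*11^1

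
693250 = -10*( - 69325 )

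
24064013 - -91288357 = 115352370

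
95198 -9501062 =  - 9405864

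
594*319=189486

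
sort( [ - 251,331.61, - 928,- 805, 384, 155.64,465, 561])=[  -  928, - 805, - 251, 155.64, 331.61, 384, 465,561]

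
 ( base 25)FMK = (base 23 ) ii9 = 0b10011011011001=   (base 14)38a5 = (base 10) 9945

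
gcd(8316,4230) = 18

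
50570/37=50570/37  =  1366.76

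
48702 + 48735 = 97437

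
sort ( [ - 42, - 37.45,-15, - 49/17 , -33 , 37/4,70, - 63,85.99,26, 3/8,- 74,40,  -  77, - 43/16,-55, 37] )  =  [-77,-74, - 63, - 55,  -  42,-37.45, - 33, - 15, - 49/17 , - 43/16,3/8,37/4,26,37,40,70,85.99]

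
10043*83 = 833569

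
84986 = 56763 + 28223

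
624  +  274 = 898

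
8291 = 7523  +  768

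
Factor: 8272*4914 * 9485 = 2^5  *3^3*5^1*7^2*11^1*13^1*47^1*271^1 = 385552046880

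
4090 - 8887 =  - 4797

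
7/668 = 7/668 = 0.01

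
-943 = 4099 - 5042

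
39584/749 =39584/749 = 52.85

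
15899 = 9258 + 6641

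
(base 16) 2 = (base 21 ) 2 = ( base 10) 2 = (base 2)10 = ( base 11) 2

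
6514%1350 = 1114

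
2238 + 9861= 12099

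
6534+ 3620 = 10154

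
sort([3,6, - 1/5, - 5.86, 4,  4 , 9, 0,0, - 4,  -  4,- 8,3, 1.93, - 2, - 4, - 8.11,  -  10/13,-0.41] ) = [- 8.11,  -  8,-5.86, - 4 ,-4 ,-4,-2,-10/13,- 0.41,-1/5,0,0,1.93,  3, 3,  4,4,6,  9]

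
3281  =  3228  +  53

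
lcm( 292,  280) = 20440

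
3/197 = 3/197 = 0.02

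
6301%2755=791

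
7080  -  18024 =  - 10944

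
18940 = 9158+9782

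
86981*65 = 5653765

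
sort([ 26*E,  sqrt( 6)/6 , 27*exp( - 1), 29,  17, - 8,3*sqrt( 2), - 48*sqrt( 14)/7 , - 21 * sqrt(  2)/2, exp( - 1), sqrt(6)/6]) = [ - 48*sqrt (14)/7, - 21*sqrt( 2)/2,-8 , exp(-1) , sqrt( 6)/6,  sqrt( 6)/6 , 3*sqrt(2 ),27*exp( - 1 )  ,  17, 29 , 26*E ]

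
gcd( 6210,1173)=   69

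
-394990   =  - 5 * 78998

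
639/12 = 213/4 = 53.25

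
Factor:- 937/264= - 2^( -3) *3^( -1)*11^( - 1)*937^1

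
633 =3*211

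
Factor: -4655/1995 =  - 3^( - 1)*7^1 = -  7/3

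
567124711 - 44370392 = 522754319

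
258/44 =129/22  =  5.86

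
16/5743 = 16/5743= 0.00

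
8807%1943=1035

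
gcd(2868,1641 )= 3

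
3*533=1599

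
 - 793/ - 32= 793/32 = 24.78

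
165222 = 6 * 27537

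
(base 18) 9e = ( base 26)6k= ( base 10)176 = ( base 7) 341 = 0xB0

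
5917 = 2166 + 3751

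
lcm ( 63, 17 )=1071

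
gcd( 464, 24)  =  8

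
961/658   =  961/658 = 1.46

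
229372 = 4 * 57343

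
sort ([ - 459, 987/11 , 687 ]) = [-459,987/11, 687] 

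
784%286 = 212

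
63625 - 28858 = 34767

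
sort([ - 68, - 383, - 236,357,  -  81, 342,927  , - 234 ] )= [- 383, - 236,-234, -81, - 68, 342,357 , 927 ]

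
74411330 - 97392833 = - 22981503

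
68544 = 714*96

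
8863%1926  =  1159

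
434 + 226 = 660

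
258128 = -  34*(-7592 ) 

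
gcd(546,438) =6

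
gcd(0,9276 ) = 9276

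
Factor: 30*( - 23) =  - 690 = - 2^1*3^1*5^1*23^1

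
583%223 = 137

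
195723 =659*297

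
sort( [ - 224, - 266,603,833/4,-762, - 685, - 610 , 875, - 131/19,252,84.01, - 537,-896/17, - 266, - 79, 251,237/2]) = [ - 762, - 685, - 610, - 537,-266, - 266,-224, - 79,- 896/17, - 131/19,84.01 , 237/2 , 833/4, 251 , 252,603,875]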